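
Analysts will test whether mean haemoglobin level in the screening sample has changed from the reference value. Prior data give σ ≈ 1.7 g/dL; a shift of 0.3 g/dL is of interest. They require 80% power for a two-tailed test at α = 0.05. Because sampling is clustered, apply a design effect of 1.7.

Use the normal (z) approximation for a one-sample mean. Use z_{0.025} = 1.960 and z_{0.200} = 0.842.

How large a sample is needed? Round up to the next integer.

n = (z_{α/2} + z_β)² · σ² / δ²
  = (1.960 + 0.842)² · 1.7² / 0.3²
  = 7.8512 · 2.89 / 0.09
  = 252.11
Design effect: 1.7 × 252.11 = 428.59.
Round up → n = 429.

n = 429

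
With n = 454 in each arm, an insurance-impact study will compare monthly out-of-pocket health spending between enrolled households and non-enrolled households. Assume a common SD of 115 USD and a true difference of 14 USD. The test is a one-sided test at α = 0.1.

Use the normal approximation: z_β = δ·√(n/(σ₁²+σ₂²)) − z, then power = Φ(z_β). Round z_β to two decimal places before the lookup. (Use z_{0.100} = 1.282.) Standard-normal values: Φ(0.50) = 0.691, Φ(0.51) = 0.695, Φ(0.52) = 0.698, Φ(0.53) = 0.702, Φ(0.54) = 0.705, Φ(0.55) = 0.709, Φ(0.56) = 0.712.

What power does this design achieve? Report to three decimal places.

Power ≈ 0.709

z_β = δ·√(n/(σ₁²+σ₂²)) − z_α
    = 14 · √(454/26450) − 1.282
    = 14 · 0.13101 − 1.282
    = 1.8342 − 1.282 = 0.5522 → 0.55
Power = Φ(0.55) = 0.709.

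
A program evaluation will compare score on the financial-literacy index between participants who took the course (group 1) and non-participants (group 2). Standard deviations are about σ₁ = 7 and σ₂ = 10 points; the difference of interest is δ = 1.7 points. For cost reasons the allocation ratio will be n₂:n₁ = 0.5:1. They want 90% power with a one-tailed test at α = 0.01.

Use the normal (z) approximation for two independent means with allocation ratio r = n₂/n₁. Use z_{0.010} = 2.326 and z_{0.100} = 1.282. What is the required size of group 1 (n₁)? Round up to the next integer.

n₁ = 1122

n₁ = (z_α + z_β)² · (σ₁² + σ₂²/r) / δ²
   = (2.326 + 1.282)² · (7² + 10²/0.5) / 1.7²
   = 13.0177 · (49 + 200) / 2.89
   = 13.0177 · 249 / 2.89
   = 1121.59
Round up → n₁ = 1122; n₂ = r·n₁ = 0.5 × 1122 = 561.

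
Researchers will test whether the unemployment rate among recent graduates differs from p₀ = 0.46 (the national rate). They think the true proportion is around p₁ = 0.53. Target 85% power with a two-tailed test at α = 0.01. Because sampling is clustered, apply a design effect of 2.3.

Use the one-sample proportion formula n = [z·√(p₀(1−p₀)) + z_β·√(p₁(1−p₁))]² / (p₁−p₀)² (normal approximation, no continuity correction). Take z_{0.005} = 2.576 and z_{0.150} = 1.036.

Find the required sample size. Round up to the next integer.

n = 1523

n = [z_{α/2}·√(p₀q₀) + z_β·√(p₁q₁)]² / (p₁ − p₀)²
  = [2.576·√(0.46·0.54) + 1.036·√(0.53·0.47)]² / (0.07)²
  = [2.576·0.4984 + 1.036·0.4991]² / 0.0049
  = [1.8009]² / 0.0049
  = 661.91
Design effect: 2.3 × 661.91 = 1522.40.
Round up → n = 1523.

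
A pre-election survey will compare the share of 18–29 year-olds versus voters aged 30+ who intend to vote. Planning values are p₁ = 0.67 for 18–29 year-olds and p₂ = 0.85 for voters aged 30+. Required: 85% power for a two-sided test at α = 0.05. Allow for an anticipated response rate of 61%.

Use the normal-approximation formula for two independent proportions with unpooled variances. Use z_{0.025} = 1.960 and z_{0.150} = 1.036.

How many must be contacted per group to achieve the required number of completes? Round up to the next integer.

n = 159 per group

n = (z_{α/2} + z_β)² · [p₁(1−p₁) + p₂(1−p₂)] / (p₁ − p₂)²
  = (1.960 + 1.036)² · (0.67·0.33 + 0.85·0.15) / (-0.18)²
  = (2.996)² · (0.2211 + 0.1275) / 0.0324
  = 8.9760 · 0.3486 / 0.0324
  = 96.58
Adjust for 61% response: 96.58 / 0.61 = 158.32.
Round up → n = 159 per group.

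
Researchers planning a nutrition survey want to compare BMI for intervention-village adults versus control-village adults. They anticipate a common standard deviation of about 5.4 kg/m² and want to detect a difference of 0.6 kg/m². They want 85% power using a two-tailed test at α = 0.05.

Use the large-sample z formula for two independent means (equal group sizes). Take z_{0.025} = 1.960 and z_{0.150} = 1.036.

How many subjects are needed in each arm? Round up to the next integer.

n = (z_{α/2} + z_β)² · (σ₁² + σ₂²) / δ²
  = (1.960 + 1.036)² · (2·5.4² = 58.32) / 0.6²
  = 8.9760 · 58.32 / 0.36
  = 1454.11
Round up → n = 1455 per group.

n = 1455 per group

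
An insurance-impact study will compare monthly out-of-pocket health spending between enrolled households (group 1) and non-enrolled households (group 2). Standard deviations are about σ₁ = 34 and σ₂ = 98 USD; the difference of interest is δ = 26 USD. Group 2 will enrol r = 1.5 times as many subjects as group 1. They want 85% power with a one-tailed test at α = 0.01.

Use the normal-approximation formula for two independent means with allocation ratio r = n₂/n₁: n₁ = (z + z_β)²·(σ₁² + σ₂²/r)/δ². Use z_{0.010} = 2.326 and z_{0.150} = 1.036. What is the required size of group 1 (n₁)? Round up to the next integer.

n₁ = (z_α + z_β)² · (σ₁² + σ₂²/r) / δ²
   = (2.326 + 1.036)² · (34² + 98²/1.5) / 26²
   = 11.3030 · (1156 + 6402.7) / 676
   = 11.3030 · 7558.7 / 676
   = 126.38
Round up → n₁ = 127; n₂ = r·n₁ = 1.5 × 127 = 191.

n₁ = 127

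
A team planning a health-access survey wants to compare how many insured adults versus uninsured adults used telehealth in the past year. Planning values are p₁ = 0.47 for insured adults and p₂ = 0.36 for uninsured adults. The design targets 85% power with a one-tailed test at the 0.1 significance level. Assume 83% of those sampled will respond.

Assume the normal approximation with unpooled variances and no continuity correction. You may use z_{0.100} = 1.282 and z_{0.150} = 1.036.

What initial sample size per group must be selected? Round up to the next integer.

n = (z_α + z_β)² · [p₁(1−p₁) + p₂(1−p₂)] / (p₁ − p₂)²
  = (1.282 + 1.036)² · (0.47·0.53 + 0.36·0.64) / (0.11)²
  = (2.318)² · (0.2491 + 0.2304) / 0.0121
  = 5.3731 · 0.4795 / 0.0121
  = 212.93
Adjust for 83% response: 212.93 / 0.83 = 256.54.
Round up → n = 257 per group.

n = 257 per group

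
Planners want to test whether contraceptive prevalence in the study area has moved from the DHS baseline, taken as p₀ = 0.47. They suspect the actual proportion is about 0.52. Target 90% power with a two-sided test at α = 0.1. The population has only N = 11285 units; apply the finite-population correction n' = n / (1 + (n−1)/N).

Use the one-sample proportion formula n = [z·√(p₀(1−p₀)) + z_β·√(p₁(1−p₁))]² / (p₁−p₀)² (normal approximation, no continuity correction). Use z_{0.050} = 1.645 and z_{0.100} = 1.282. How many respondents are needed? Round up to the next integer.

n = 795

n = [z_{α/2}·√(p₀q₀) + z_β·√(p₁q₁)]² / (p₁ − p₀)²
  = [1.645·√(0.47·0.53) + 1.282·√(0.52·0.48)]² / (0.05)²
  = [1.645·0.4991 + 1.282·0.4996]² / 0.0025
  = [1.4615]² / 0.0025
  = 854.40
Finite-population correction (N = 11285): 854.40 / (1 + (854.40 − 1)/11285) = 794.33.
Round up → n = 795.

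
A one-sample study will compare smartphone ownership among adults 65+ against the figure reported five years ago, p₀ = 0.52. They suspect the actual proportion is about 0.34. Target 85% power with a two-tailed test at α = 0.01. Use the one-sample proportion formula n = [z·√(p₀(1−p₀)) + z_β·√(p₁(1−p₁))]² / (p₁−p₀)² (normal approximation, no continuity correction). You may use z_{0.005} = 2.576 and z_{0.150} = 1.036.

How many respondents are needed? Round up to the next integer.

n = 98

n = [z_{α/2}·√(p₀q₀) + z_β·√(p₁q₁)]² / (p₁ − p₀)²
  = [2.576·√(0.52·0.48) + 1.036·√(0.34·0.66)]² / (-0.18)²
  = [2.576·0.4996 + 1.036·0.4737]² / 0.0324
  = [1.7777]² / 0.0324
  = 97.54
Round up → n = 98.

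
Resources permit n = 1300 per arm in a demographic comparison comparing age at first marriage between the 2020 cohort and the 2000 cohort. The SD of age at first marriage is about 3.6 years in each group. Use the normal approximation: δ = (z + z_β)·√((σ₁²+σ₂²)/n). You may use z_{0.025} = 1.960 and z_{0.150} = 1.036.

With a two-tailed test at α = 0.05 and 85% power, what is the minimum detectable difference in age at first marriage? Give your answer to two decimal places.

Minimum detectable difference ≈ 0.42 years

δ = (z_{α/2} + z_β) · √((σ₁²+σ₂²)/n)
  = (1.960 + 1.036) · √(25.92/1300)
  = 2.996 · √0.01994
  = 2.996 · 0.1412
  = 0.4230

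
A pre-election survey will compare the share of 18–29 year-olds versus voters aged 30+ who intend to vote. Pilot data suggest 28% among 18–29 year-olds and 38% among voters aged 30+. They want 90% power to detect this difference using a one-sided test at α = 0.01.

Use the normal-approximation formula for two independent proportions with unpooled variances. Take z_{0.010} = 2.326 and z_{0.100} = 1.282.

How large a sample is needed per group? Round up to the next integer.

n = (z_α + z_β)² · [p₁(1−p₁) + p₂(1−p₂)] / (p₁ − p₂)²
  = (2.326 + 1.282)² · (0.28·0.72 + 0.38·0.62) / (-0.10)²
  = (3.608)² · (0.2016 + 0.2356) / 0.0100
  = 13.0177 · 0.4372 / 0.0100
  = 569.13
Round up → n = 570 per group.

n = 570 per group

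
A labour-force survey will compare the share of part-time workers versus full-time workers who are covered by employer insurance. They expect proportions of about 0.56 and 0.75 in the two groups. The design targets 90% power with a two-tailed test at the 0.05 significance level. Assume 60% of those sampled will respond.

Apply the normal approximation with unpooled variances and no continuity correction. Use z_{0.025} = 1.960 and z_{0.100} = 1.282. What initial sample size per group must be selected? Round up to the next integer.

n = (z_{α/2} + z_β)² · [p₁(1−p₁) + p₂(1−p₂)] / (p₁ − p₂)²
  = (1.960 + 1.282)² · (0.56·0.44 + 0.75·0.25) / (-0.19)²
  = (3.242)² · (0.2464 + 0.1875) / 0.0361
  = 10.5106 · 0.4339 / 0.0361
  = 126.33
Adjust for 60% response: 126.33 / 0.60 = 210.55.
Round up → n = 211 per group.

n = 211 per group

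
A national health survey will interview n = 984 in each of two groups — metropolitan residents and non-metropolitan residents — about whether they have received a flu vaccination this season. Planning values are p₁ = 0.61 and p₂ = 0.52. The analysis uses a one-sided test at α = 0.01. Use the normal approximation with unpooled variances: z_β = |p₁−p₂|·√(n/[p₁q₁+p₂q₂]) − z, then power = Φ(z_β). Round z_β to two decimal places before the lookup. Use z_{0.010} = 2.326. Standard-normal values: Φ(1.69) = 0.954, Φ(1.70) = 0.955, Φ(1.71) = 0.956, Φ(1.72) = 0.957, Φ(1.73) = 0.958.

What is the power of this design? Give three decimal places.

Power ≈ 0.957

z_β = |p₁−p₂|·√(n/[p₁q₁+p₂q₂]) − z_α
    = 0.09 · √(984/0.4875) − 2.326
    = 0.09 · 44.9273 − 2.326
    = 4.0435 − 2.326 = 1.7175 → 1.72
Power = Φ(1.72) = 0.957.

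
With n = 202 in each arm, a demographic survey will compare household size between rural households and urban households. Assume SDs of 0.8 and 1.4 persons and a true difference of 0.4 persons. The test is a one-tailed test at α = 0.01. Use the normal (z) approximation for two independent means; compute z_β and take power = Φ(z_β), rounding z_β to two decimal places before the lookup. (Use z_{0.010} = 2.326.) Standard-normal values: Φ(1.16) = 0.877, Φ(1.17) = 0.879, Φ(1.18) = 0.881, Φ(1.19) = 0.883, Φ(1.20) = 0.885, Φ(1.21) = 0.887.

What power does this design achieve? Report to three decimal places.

z_β = δ·√(n/(σ₁²+σ₂²)) − z_α
    = 0.4 · √(202/2.6) − 2.326
    = 0.4 · 8.81432 − 2.326
    = 3.5257 − 2.326 = 1.1997 → 1.20
Power = Φ(1.20) = 0.885.

Power ≈ 0.885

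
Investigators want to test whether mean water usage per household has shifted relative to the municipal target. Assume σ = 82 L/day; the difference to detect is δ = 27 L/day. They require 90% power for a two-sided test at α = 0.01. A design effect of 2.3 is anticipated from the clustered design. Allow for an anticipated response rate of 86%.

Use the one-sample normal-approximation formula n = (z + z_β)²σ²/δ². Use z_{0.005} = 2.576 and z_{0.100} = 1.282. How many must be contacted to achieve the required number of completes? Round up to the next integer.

n = 368

n = (z_{α/2} + z_β)² · σ² / δ²
  = (2.576 + 1.282)² · 82² / 27²
  = 14.8842 · 6724 / 729
  = 137.29
Design effect: 2.3 × 137.29 = 315.76.
Adjust for 86% response: 315.76 / 0.86 = 367.16.
Round up → n = 368.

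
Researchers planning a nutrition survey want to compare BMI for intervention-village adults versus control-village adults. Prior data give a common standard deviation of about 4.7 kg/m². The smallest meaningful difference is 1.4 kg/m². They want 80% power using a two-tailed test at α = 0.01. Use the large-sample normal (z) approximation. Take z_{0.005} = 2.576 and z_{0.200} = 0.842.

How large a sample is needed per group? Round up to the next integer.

n = (z_{α/2} + z_β)² · (σ₁² + σ₂²) / δ²
  = (2.576 + 0.842)² · (2·4.7² = 44.18) / 1.4²
  = 11.6827 · 44.18 / 1.96
  = 263.34
Round up → n = 264 per group.

n = 264 per group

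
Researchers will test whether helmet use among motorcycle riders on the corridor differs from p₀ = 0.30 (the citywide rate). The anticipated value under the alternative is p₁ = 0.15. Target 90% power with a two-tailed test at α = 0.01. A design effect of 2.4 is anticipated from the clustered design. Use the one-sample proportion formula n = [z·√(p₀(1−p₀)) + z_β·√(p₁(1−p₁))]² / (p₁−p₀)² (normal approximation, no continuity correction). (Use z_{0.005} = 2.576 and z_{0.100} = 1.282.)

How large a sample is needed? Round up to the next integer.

n = [z_{α/2}·√(p₀q₀) + z_β·√(p₁q₁)]² / (p₁ − p₀)²
  = [2.576·√(0.30·0.70) + 1.282·√(0.15·0.85)]² / (-0.15)²
  = [2.576·0.4583 + 1.282·0.3571]² / 0.0225
  = [1.6382]² / 0.0225
  = 119.28
Design effect: 2.4 × 119.28 = 286.27.
Round up → n = 287.

n = 287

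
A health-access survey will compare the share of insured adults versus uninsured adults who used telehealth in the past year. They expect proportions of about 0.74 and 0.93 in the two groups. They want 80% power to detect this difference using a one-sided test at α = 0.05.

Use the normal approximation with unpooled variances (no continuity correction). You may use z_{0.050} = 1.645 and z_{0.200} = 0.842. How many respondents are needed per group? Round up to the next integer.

n = (z_α + z_β)² · [p₁(1−p₁) + p₂(1−p₂)] / (p₁ − p₂)²
  = (1.645 + 0.842)² · (0.74·0.26 + 0.93·0.07) / (-0.19)²
  = (2.487)² · (0.1924 + 0.0651) / 0.0361
  = 6.1852 · 0.2575 / 0.0361
  = 44.12
Round up → n = 45 per group.

n = 45 per group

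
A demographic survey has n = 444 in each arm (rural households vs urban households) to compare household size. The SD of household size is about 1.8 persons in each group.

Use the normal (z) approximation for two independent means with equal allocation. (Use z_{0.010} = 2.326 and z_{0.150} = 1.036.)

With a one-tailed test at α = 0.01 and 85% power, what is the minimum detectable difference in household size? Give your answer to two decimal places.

δ = (z_α + z_β) · √((σ₁²+σ₂²)/n)
  = (2.326 + 1.036) · √(6.48/444)
  = 3.362 · √0.01459
  = 3.362 · 0.1208
  = 0.4062

Minimum detectable difference ≈ 0.41 persons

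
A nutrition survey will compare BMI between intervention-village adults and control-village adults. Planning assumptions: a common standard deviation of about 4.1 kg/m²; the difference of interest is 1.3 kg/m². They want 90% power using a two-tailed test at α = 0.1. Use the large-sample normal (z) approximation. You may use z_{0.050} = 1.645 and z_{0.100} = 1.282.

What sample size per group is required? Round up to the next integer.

n = 171 per group

n = (z_{α/2} + z_β)² · (σ₁² + σ₂²) / δ²
  = (1.645 + 1.282)² · (2·4.1² = 33.62) / 1.3²
  = 8.5673 · 33.62 / 1.69
  = 170.43
Round up → n = 171 per group.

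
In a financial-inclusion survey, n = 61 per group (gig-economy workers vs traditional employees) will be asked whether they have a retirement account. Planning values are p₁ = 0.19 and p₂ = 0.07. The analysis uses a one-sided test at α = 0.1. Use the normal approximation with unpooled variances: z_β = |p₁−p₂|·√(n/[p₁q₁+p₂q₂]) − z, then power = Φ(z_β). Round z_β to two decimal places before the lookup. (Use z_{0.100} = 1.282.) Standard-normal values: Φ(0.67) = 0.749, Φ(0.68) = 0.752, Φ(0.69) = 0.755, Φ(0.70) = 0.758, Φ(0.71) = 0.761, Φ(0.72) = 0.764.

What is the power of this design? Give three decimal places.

z_β = |p₁−p₂|·√(n/[p₁q₁+p₂q₂]) − z_α
    = 0.12 · √(61/0.2190) − 1.282
    = 0.12 · 16.6895 − 1.282
    = 2.0027 − 1.282 = 0.7207 → 0.72
Power = Φ(0.72) = 0.764.

Power ≈ 0.764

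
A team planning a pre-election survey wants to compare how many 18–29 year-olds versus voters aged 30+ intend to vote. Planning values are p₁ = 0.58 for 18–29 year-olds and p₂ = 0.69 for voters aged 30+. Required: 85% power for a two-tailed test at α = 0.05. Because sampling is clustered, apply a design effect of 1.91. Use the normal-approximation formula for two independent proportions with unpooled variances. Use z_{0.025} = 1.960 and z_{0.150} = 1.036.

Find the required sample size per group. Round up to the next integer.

n = 649 per group

n = (z_{α/2} + z_β)² · [p₁(1−p₁) + p₂(1−p₂)] / (p₁ − p₂)²
  = (1.960 + 1.036)² · (0.58·0.42 + 0.69·0.31) / (-0.11)²
  = (2.996)² · (0.2436 + 0.2139) / 0.0121
  = 8.9760 · 0.4575 / 0.0121
  = 339.38
Design effect: 1.91 × 339.38 = 648.22.
Round up → n = 649 per group.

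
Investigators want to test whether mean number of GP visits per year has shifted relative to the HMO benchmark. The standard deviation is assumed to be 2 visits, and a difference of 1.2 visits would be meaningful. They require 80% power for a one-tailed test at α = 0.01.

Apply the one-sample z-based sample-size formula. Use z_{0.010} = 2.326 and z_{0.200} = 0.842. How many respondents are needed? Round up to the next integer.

n = (z_α + z_β)² · σ² / δ²
  = (2.326 + 0.842)² · 2² / 1.2²
  = 10.0362 · 4 / 1.44
  = 27.88
Round up → n = 28.

n = 28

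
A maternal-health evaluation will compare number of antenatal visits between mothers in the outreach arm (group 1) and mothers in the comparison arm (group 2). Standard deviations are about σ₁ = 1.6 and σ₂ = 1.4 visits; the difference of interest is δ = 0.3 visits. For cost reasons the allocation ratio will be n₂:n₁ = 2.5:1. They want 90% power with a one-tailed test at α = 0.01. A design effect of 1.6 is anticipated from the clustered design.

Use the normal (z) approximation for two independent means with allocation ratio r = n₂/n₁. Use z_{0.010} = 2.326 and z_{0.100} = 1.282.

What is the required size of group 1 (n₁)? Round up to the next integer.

n₁ = (z_α + z_β)² · (σ₁² + σ₂²/r) / δ²
   = (2.326 + 1.282)² · (1.6² + 1.4²/2.5) / 0.3²
   = 13.0177 · (2.56 + 0.784) / 0.09
   = 13.0177 · 3.344 / 0.09
   = 483.68
Design effect: 1.6 × 483.68 = 773.89.
Round up → n₁ = 774; n₂ = r·n₁ = 2.5 × 774 = 1935.

n₁ = 774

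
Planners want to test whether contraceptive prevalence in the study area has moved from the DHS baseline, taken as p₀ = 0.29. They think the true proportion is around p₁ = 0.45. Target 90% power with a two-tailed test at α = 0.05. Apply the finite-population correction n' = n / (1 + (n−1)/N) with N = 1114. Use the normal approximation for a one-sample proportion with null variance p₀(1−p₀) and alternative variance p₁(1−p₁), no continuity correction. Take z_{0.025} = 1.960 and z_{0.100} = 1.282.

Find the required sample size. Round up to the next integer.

n = 85

n = [z_{α/2}·√(p₀q₀) + z_β·√(p₁q₁)]² / (p₁ − p₀)²
  = [1.960·√(0.29·0.71) + 1.282·√(0.45·0.55)]² / (0.16)²
  = [1.960·0.4538 + 1.282·0.4975]² / 0.0256
  = [1.5272]² / 0.0256
  = 91.10
Finite-population correction (N = 1114): 91.10 / (1 + (91.10 − 1)/1114) = 84.29.
Round up → n = 85.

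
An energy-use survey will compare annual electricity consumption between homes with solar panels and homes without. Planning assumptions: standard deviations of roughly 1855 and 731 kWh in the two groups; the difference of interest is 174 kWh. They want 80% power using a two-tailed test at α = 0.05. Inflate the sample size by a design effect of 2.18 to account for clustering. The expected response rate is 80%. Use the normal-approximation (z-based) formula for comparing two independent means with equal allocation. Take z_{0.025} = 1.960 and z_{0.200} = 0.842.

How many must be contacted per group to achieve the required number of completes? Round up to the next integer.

n = 2810 per group

n = (z_{α/2} + z_β)² · (σ₁² + σ₂²) / δ²
  = (1.960 + 0.842)² · (1855² + 731² = 3975386) / 174²
  = 7.8512 · 3975386 / 30276
  = 1030.90
Design effect: 2.18 × 1030.90 = 2247.36.
Adjust for 80% response: 2247.36 / 0.80 = 2809.21.
Round up → n = 2810 per group.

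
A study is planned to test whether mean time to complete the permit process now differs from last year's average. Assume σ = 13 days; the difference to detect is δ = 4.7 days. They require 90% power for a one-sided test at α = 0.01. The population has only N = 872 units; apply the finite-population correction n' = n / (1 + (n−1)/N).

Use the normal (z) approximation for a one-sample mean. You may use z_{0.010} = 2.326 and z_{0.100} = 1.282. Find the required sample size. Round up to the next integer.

n = (z_α + z_β)² · σ² / δ²
  = (2.326 + 1.282)² · 13² / 4.7²
  = 13.0177 · 169 / 22.09
  = 99.59
Finite-population correction (N = 872): 99.59 / (1 + (99.59 − 1)/872) = 89.48.
Round up → n = 90.

n = 90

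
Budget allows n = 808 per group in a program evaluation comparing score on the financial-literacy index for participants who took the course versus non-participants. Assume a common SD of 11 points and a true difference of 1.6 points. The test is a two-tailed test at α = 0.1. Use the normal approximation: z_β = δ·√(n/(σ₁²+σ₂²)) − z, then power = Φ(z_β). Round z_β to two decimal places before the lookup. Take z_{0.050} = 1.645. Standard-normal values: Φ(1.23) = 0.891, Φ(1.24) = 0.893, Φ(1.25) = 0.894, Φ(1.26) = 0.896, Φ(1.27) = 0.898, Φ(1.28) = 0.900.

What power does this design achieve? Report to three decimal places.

z_β = δ·√(n/(σ₁²+σ₂²)) − z_{α/2}
    = 1.6 · √(808/242) − 1.645
    = 1.6 · 1.82725 − 1.645
    = 2.9236 − 1.645 = 1.2786 → 1.28
Power = Φ(1.28) = 0.900.

Power ≈ 0.900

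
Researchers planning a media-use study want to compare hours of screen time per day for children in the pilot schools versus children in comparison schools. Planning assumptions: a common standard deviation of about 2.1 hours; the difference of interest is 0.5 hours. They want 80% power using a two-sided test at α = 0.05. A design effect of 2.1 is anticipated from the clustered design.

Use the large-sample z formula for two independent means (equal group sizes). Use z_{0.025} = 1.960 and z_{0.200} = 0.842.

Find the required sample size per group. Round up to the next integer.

n = 582 per group

n = (z_{α/2} + z_β)² · (σ₁² + σ₂²) / δ²
  = (1.960 + 0.842)² · (2·2.1² = 8.82) / 0.5²
  = 7.8512 · 8.82 / 0.25
  = 276.99
Design effect: 2.1 × 276.99 = 581.68.
Round up → n = 582 per group.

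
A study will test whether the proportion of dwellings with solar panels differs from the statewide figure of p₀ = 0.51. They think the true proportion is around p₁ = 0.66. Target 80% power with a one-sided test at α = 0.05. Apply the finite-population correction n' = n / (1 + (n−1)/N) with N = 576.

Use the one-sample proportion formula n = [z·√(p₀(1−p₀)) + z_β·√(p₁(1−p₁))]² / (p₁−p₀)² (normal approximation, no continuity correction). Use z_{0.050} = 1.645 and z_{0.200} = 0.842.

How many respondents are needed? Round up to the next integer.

n = 60

n = [z_α·√(p₀q₀) + z_β·√(p₁q₁)]² / (p₁ − p₀)²
  = [1.645·√(0.51·0.49) + 0.842·√(0.66·0.34)]² / (0.15)²
  = [1.645·0.4999 + 0.842·0.4737]² / 0.0225
  = [1.2212]² / 0.0225
  = 66.28
Finite-population correction (N = 576): 66.28 / (1 + (66.28 − 1)/576) = 59.53.
Round up → n = 60.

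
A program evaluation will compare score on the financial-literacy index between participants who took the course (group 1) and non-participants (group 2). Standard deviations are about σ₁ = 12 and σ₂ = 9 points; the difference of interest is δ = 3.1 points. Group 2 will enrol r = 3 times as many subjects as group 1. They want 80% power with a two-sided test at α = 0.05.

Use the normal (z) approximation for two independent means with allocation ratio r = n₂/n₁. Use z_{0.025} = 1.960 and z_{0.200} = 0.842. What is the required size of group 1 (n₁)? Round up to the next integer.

n₁ = 140

n₁ = (z_{α/2} + z_β)² · (σ₁² + σ₂²/r) / δ²
   = (1.960 + 0.842)² · (12² + 9²/3) / 3.1²
   = 7.8512 · (144 + 27) / 9.61
   = 7.8512 · 171 / 9.61
   = 139.70
Round up → n₁ = 140; n₂ = r·n₁ = 3 × 140 = 420.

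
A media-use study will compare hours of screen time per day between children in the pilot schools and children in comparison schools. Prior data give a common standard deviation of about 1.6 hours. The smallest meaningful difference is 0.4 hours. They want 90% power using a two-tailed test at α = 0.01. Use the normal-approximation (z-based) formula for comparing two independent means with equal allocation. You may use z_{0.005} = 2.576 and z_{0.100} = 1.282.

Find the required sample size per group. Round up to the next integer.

n = 477 per group

n = (z_{α/2} + z_β)² · (σ₁² + σ₂²) / δ²
  = (2.576 + 1.282)² · (2·1.6² = 5.12) / 0.4²
  = 14.8842 · 5.12 / 0.16
  = 476.29
Round up → n = 477 per group.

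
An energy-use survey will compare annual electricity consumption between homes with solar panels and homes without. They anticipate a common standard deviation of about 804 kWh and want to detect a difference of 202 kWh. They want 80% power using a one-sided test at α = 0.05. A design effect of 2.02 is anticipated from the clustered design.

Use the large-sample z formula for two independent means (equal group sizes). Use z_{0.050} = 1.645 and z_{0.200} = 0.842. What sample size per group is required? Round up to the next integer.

n = 396 per group

n = (z_α + z_β)² · (σ₁² + σ₂²) / δ²
  = (1.645 + 0.842)² · (2·804² = 1292832) / 202²
  = 6.1852 · 1292832 / 40804
  = 195.97
Design effect: 2.02 × 195.97 = 395.86.
Round up → n = 396 per group.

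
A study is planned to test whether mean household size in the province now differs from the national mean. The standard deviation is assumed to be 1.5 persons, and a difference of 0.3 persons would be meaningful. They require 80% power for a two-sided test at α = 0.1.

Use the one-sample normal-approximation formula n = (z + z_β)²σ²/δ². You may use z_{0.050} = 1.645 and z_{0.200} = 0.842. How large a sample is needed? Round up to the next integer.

n = 155

n = (z_{α/2} + z_β)² · σ² / δ²
  = (1.645 + 0.842)² · 1.5² / 0.3²
  = 6.1852 · 2.25 / 0.09
  = 154.63
Round up → n = 155.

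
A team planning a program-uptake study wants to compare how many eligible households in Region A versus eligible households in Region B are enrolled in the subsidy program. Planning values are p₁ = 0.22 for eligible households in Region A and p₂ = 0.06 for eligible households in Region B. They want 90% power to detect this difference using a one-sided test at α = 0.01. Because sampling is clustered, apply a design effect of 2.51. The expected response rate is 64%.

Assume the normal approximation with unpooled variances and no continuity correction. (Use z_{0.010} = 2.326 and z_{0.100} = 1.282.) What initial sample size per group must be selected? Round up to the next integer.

n = (z_α + z_β)² · [p₁(1−p₁) + p₂(1−p₂)] / (p₁ − p₂)²
  = (2.326 + 1.282)² · (0.22·0.78 + 0.06·0.94) / (0.16)²
  = (3.608)² · (0.1716 + 0.0564) / 0.0256
  = 13.0177 · 0.2280 / 0.0256
  = 115.94
Design effect: 2.51 × 115.94 = 291.01.
Adjust for 64% response: 291.01 / 0.64 = 454.70.
Round up → n = 455 per group.

n = 455 per group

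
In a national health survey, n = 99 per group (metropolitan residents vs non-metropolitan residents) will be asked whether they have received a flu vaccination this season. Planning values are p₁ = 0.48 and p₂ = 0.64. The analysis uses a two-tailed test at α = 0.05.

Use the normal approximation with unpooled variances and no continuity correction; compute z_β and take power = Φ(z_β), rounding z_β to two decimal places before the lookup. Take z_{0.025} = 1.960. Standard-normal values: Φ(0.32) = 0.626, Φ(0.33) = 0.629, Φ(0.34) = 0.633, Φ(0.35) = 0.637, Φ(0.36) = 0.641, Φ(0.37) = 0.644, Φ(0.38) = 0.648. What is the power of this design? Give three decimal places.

z_β = |p₁−p₂|·√(n/[p₁q₁+p₂q₂]) − z_{α/2}
    = 0.16 · √(99/0.4800) − 1.960
    = 0.16 · 14.3614 − 1.960
    = 2.2978 − 1.960 = 0.3378 → 0.34
Power = Φ(0.34) = 0.633.

Power ≈ 0.633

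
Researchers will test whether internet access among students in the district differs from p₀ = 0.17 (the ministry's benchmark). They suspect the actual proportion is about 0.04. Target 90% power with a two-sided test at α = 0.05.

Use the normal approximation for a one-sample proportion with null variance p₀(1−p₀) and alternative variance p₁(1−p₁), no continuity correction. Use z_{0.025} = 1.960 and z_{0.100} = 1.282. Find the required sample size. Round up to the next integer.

n = [z_{α/2}·√(p₀q₀) + z_β·√(p₁q₁)]² / (p₁ − p₀)²
  = [1.960·√(0.17·0.83) + 1.282·√(0.04·0.96)]² / (-0.13)²
  = [1.960·0.3756 + 1.282·0.1960]² / 0.0169
  = [0.9875]² / 0.0169
  = 57.70
Round up → n = 58.

n = 58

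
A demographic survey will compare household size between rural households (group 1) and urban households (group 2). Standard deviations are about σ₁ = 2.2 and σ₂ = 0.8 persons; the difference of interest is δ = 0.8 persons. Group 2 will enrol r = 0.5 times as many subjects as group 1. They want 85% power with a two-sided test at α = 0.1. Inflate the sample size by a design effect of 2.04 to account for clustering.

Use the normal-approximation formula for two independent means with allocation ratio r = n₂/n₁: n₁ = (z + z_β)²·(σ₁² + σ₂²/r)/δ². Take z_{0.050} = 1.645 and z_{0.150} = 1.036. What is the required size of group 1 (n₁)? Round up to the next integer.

n₁ = (z_{α/2} + z_β)² · (σ₁² + σ₂²/r) / δ²
   = (1.645 + 1.036)² · (2.2² + 0.8²/0.5) / 0.8²
   = 7.1878 · (4.84 + 1.28) / 0.64
   = 7.1878 · 6.12 / 0.64
   = 68.73
Design effect: 2.04 × 68.73 = 140.22.
Round up → n₁ = 141; n₂ = r·n₁ = 0.5 × 141 = 71.

n₁ = 141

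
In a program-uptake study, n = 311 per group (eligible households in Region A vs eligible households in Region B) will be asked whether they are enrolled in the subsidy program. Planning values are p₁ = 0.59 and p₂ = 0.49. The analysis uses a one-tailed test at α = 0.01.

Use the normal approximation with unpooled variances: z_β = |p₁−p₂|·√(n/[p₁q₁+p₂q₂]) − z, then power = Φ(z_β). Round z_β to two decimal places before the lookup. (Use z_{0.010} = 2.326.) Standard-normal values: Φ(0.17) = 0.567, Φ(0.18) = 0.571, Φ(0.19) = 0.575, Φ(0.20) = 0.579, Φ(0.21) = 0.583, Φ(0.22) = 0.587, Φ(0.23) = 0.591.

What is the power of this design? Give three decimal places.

Power ≈ 0.575

z_β = |p₁−p₂|·√(n/[p₁q₁+p₂q₂]) − z_α
    = 0.10 · √(311/0.4918) − 2.326
    = 0.10 · 25.1470 − 2.326
    = 2.5147 − 2.326 = 0.1887 → 0.19
Power = Φ(0.19) = 0.575.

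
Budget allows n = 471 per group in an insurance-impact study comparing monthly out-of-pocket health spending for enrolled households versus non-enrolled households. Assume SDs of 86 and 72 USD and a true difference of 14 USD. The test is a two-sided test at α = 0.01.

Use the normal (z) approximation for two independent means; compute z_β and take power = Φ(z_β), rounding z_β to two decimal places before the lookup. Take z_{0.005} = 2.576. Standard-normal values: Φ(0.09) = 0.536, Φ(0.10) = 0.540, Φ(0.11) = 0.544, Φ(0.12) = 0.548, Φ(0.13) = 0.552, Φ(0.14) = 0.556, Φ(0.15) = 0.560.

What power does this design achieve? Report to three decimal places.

z_β = δ·√(n/(σ₁²+σ₂²)) − z_{α/2}
    = 14 · √(471/12580) − 2.576
    = 14 · 0.19350 − 2.576
    = 2.7089 − 2.576 = 0.1329 → 0.13
Power = Φ(0.13) = 0.552.

Power ≈ 0.552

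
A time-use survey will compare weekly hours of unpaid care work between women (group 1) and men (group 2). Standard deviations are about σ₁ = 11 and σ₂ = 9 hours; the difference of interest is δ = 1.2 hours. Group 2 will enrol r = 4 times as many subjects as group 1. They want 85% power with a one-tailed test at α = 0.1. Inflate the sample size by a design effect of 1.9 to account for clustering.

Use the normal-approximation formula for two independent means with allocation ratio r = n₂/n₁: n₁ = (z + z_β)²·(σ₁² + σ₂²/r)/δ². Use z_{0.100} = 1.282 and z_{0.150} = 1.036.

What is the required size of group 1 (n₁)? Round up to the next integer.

n₁ = (z_α + z_β)² · (σ₁² + σ₂²/r) / δ²
   = (1.282 + 1.036)² · (11² + 9²/4) / 1.2²
   = 5.3731 · (121 + 20.25) / 1.44
   = 5.3731 · 141.25 / 1.44
   = 527.05
Design effect: 1.9 × 527.05 = 1001.40.
Round up → n₁ = 1002; n₂ = r·n₁ = 4 × 1002 = 4008.

n₁ = 1002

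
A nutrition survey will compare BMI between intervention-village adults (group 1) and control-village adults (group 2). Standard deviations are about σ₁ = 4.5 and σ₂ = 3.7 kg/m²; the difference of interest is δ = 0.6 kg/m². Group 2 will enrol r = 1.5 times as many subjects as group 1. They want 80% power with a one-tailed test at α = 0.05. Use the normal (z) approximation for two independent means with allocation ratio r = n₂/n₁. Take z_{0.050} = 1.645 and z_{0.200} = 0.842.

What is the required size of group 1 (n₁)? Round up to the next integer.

n₁ = (z_α + z_β)² · (σ₁² + σ₂²/r) / δ²
   = (1.645 + 0.842)² · (4.5² + 3.7²/1.5) / 0.6²
   = 6.1852 · (20.25 + 9.1267) / 0.36
   = 6.1852 · 29.3767 / 0.36
   = 504.72
Round up → n₁ = 505; n₂ = r·n₁ = 1.5 × 505 = 758.

n₁ = 505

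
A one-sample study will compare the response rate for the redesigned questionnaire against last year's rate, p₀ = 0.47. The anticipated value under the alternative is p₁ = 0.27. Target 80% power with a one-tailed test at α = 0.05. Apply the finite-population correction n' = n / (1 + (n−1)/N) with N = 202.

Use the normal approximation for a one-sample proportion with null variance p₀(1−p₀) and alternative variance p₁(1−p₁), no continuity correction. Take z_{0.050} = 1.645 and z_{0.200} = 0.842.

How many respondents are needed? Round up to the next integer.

n = 31

n = [z_α·√(p₀q₀) + z_β·√(p₁q₁)]² / (p₁ − p₀)²
  = [1.645·√(0.47·0.53) + 0.842·√(0.27·0.73)]² / (-0.20)²
  = [1.645·0.4991 + 0.842·0.4440]² / 0.0400
  = [1.1948]² / 0.0400
  = 35.69
Finite-population correction (N = 202): 35.69 / (1 + (35.69 − 1)/202) = 30.46.
Round up → n = 31.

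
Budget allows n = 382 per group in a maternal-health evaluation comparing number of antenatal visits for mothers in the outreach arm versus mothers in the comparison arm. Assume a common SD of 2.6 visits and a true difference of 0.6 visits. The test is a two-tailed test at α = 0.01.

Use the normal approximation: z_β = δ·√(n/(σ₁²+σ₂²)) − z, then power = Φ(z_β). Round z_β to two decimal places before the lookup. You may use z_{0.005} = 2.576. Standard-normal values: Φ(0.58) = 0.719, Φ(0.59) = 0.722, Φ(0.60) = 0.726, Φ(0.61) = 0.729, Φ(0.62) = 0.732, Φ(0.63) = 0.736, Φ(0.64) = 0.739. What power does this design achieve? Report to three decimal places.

z_β = δ·√(n/(σ₁²+σ₂²)) − z_{α/2}
    = 0.6 · √(382/13.52) − 2.576
    = 0.6 · 5.31549 − 2.576
    = 3.1893 − 2.576 = 0.6133 → 0.61
Power = Φ(0.61) = 0.729.

Power ≈ 0.729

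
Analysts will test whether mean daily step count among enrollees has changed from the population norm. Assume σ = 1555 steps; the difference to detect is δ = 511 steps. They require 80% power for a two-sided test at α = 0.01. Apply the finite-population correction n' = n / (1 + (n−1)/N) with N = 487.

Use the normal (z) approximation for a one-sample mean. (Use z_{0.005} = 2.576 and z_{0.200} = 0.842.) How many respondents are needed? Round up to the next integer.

n = 89

n = (z_{α/2} + z_β)² · σ² / δ²
  = (2.576 + 0.842)² · 1555² / 511²
  = 11.6827 · 2418025 / 261121
  = 108.18
Finite-population correction (N = 487): 108.18 / (1 + (108.18 − 1)/487) = 88.67.
Round up → n = 89.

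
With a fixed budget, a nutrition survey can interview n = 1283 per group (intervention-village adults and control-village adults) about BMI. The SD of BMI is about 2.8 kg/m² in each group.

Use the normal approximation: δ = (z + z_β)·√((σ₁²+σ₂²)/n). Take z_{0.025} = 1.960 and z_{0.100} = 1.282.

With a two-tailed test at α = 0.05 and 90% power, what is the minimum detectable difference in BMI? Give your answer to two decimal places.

Minimum detectable difference ≈ 0.36 kg/m²

δ = (z_{α/2} + z_β) · √((σ₁²+σ₂²)/n)
  = (1.960 + 1.282) · √(15.68/1283)
  = 3.242 · √0.01222
  = 3.242 · 0.1106
  = 0.3584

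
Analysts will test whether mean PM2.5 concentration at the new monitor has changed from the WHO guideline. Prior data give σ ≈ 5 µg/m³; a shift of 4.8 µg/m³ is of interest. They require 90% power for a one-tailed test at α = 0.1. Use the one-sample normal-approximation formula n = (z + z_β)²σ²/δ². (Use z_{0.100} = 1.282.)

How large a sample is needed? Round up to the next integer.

n = (z_α + z_β)² · σ² / δ²
  = (1.282 + 1.282)² · 5² / 4.8²
  = 6.5741 · 25 / 23.04
  = 7.13
Round up → n = 8.

n = 8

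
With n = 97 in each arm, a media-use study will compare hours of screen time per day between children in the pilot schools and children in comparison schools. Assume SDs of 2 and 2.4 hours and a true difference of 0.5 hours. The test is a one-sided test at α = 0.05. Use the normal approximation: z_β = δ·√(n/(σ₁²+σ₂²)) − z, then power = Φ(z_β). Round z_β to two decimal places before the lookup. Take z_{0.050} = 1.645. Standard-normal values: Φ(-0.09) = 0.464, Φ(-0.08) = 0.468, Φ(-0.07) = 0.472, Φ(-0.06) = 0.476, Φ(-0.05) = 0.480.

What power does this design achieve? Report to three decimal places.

Power ≈ 0.472

z_β = δ·√(n/(σ₁²+σ₂²)) − z_α
    = 0.5 · √(97/9.76) − 1.645
    = 0.5 · 3.15254 − 1.645
    = 1.5763 − 1.645 = -0.0687 → -0.07
Power = Φ(-0.07) = 0.472.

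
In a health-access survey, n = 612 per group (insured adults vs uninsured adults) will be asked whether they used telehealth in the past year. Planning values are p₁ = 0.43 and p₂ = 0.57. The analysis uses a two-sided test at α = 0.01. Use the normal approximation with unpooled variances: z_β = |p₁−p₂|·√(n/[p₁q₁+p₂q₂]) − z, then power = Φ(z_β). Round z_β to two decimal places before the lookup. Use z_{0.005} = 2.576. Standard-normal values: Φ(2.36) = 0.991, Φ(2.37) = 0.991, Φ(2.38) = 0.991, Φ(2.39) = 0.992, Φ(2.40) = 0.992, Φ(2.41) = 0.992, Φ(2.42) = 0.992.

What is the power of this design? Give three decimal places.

z_β = |p₁−p₂|·√(n/[p₁q₁+p₂q₂]) − z_{α/2}
    = 0.14 · √(612/0.4902) − 2.576
    = 0.14 · 35.3337 − 2.576
    = 4.9467 − 2.576 = 2.3707 → 2.37
Power = Φ(2.37) = 0.991.

Power ≈ 0.991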